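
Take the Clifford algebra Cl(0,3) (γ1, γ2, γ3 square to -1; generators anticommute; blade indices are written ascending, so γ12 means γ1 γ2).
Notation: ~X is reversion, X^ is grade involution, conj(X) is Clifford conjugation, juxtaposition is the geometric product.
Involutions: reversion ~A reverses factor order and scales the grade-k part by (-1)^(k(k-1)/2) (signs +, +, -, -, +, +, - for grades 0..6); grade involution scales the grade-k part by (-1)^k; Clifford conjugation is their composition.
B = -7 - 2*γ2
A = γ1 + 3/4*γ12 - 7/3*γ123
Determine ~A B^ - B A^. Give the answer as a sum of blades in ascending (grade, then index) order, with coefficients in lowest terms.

first term: -11/2*γ1 + 29/4*γ12 + 14/3*γ13 - 49/3*γ123
second term: 11/2*γ1 - 29/4*γ12 - 14/3*γ13 - 49/3*γ123
Answer: -11*γ1 + 29/2*γ12 + 28/3*γ13


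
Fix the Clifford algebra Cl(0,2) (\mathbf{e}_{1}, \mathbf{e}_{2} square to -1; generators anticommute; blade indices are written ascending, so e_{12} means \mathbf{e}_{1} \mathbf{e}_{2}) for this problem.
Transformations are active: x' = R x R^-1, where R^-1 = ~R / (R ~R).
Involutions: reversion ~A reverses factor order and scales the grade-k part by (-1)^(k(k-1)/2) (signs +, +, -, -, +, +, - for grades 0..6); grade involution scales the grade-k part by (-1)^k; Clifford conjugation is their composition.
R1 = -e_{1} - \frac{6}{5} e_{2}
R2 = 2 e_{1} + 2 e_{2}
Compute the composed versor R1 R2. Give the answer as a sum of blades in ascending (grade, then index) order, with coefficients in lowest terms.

Distribute over the terms of R1 (each basis-blade product reordered to ascending indices, repeated generators contracted through their squares):
(-e_{1}) R2 = 2 - 2 e_{12}
(-\frac{6}{5} e_{2}) R2 = \frac{12}{5} + \frac{12}{5} e_{12}
Summing the partial products and collecting blades:
Answer: \frac{22}{5} + \frac{2}{5} e_{12}


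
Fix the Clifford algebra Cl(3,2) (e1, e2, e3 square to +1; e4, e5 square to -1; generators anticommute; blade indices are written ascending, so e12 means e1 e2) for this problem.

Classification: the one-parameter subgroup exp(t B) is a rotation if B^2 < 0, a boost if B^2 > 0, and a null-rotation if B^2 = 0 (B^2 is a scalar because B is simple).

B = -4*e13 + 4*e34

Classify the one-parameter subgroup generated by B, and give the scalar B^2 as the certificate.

B^2 term by term: the squares give (-4)^2*(e13)^2 + (4)^2*(e34)^2 = 16*(-1) + 16*(+1) = 0 (each basis 2-blade squares to minus the product of its generators' squares); cross terms between blades sharing an index anticommute and cancel. So B^2 = 0.
Answer: null-rotation, certificate B^2 = 0. Why this suffices: the scalar 0 survives any versor conjugation, so its sign alone determines the class however B is presented.


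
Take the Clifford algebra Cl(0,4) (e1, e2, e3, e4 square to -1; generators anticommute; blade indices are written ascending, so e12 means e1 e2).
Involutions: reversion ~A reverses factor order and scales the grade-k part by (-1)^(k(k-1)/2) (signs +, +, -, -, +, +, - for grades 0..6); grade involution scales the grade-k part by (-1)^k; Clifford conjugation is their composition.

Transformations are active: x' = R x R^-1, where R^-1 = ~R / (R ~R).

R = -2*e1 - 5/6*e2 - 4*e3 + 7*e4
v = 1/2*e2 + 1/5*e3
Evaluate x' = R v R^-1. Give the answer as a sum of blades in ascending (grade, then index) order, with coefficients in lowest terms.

~R = -2*e1 - 5/6*e2 - 4*e3 + 7*e4, and R ~R = -2509/36, so R^-1 = ~R / (-2509/36).
R v = 73/60 - e12 - 2/5*e13 + 11/6*e23 - 7/2*e24 - 7/5*e34
Answer: 876/12545*e1 - 2363/5018*e2 - 757/12545*e3 - 3066/12545*e4


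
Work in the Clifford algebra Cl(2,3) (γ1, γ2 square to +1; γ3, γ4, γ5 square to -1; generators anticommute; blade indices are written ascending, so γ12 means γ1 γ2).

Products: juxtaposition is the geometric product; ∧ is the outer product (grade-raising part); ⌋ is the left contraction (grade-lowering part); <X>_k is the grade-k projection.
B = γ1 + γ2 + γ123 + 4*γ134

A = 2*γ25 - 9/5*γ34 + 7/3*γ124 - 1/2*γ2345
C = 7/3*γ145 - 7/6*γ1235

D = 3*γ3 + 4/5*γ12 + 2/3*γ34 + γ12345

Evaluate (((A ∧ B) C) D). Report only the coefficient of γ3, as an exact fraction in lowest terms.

step 1: 2*γ125 - 9/5*γ134 - 9/5*γ234 + 15/2*γ12345
step 2: 7/3*γ3 + 35/4*γ4 - 35/2*γ23 + 14/3*γ24 + 21/5*γ35 - 21/10*γ145 + 21/10*γ245 - 21/5*γ1235
step 3: -7 + 105/2*γ2 + 35/6*γ3 + 119/45*γ4 + 63/5*γ5 + 161/10*γ13 - 56/15*γ14 + 469/90*γ23 + 35/3*γ24 - 105/4*γ34 + 84/25*γ35 - 14/5*γ45 + 28/15*γ123 + 56/5*γ124 - 63/5*γ125 - 91/15*γ135 - 959/50*γ145 - 14*γ234 + 7/5*γ235 - 42/25*γ245 + 1211/100*γ1235 + 7/15*γ1245 - 63/10*γ1345 + 63/10*γ2345
Answer: 35/6


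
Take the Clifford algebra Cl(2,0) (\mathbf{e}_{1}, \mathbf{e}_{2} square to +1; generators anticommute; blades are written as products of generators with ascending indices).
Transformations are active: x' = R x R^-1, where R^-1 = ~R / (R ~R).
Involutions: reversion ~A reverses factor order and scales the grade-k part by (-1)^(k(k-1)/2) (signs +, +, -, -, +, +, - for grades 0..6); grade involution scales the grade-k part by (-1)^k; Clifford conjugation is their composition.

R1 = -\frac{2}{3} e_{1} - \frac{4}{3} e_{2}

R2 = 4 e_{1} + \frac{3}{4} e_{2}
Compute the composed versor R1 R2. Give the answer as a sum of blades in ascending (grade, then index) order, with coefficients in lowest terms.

Distribute over the terms of R1 (each basis-blade product reordered to ascending indices, repeated generators contracted through their squares):
(-\frac{2}{3} e_{1}) R2 = -\frac{8}{3} - \frac{1}{2} e_{1} e_{2}
(-\frac{4}{3} e_{2}) R2 = -1 + \frac{16}{3} e_{1} e_{2}
Summing the partial products and collecting blades:
Answer: -\frac{11}{3} + \frac{29}{6} e_{1} e_{2}


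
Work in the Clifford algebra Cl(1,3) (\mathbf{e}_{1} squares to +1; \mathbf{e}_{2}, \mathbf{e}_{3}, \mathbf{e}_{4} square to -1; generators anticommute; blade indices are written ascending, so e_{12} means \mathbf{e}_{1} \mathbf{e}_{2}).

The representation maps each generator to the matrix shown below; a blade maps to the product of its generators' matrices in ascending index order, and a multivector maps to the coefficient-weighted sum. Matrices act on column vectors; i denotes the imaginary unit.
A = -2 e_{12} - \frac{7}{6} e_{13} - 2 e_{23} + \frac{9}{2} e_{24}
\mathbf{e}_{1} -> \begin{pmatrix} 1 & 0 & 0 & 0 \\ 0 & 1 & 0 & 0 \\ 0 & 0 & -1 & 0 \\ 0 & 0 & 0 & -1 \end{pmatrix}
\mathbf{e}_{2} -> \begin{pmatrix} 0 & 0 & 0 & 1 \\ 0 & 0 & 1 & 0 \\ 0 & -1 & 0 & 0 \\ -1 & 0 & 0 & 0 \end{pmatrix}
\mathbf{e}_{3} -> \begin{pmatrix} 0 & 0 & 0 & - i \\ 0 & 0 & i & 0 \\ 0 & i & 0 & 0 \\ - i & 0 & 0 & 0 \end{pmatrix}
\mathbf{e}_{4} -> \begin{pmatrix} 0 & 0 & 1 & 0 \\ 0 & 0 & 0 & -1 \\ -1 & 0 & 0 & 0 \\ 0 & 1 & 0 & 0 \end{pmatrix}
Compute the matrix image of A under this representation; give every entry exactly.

Bivector images (products of the table entries): rho(e_{12}) = rho(\mathbf{e}_{1})rho(\mathbf{e}_{2}) = \begin{pmatrix} 0 & 0 & 0 & 1 \\ 0 & 0 & 1 & 0 \\ 0 & 1 & 0 & 0 \\ 1 & 0 & 0 & 0 \end{pmatrix}; rho(e_{13}) = rho(\mathbf{e}_{1})rho(\mathbf{e}_{3}) = \begin{pmatrix} 0 & 0 & 0 & - i \\ 0 & 0 & i & 0 \\ 0 & - i & 0 & 0 \\ i & 0 & 0 & 0 \end{pmatrix}; rho(e_{23}) = rho(\mathbf{e}_{2})rho(\mathbf{e}_{3}) = \begin{pmatrix} - i & 0 & 0 & 0 \\ 0 & i & 0 & 0 \\ 0 & 0 & - i & 0 \\ 0 & 0 & 0 & i \end{pmatrix}; rho(e_{24}) = rho(\mathbf{e}_{2})rho(\mathbf{e}_{4}) = \begin{pmatrix} 0 & 1 & 0 & 0 \\ -1 & 0 & 0 & 0 \\ 0 & 0 & 0 & 1 \\ 0 & 0 & -1 & 0 \end{pmatrix}.
M = (-2)*rho(e_{12}) + (-\frac{7}{6})*rho(e_{13}) + (-2)*rho(e_{23}) + (\frac{9}{2})*rho(e_{24}), summed entrywise:
Answer: \begin{pmatrix} 2 i & \frac{9}{2} & 0 & -2 + \frac{7 i}{6} \\ - \frac{9}{2} & - 2 i & -2 - \frac{7 i}{6} & 0 \\ 0 & -2 + \frac{7 i}{6} & 2 i & \frac{9}{2} \\ -2 - \frac{7 i}{6} & 0 & - \frac{9}{2} & - 2 i \end{pmatrix}


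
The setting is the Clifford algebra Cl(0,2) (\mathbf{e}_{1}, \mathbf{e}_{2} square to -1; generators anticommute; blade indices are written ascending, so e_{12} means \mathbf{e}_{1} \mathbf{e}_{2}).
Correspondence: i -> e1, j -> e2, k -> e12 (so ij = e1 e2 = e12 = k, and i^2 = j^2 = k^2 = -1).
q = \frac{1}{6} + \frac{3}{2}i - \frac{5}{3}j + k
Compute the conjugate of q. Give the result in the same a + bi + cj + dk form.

In blades: q = \frac{1}{6} + \frac{3}{2} e_{1} - \frac{5}{3} e_{2} + e_{12}.
Conjugation here is Clifford conjugation: the scalar is fixed and the grade-1 and grade-2 blades all flip sign, giving \frac{1}{6} - \frac{3}{2} e_{1} + \frac{5}{3} e_{2} - e_{12}; translating back:
Answer: \frac{1}{6} - \frac{3}{2}i + \frac{5}{3}j - k


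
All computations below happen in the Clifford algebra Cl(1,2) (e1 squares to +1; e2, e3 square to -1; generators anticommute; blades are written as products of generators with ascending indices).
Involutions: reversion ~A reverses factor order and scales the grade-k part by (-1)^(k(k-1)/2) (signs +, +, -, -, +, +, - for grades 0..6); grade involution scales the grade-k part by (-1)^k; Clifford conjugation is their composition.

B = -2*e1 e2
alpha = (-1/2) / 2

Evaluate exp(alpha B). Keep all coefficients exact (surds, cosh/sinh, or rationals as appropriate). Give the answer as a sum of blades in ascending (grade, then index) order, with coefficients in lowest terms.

B^2 = (-2)^2*(e1 e2)^2 = 4*(+1) = 4 (a basis 2-blade squares to minus the product of its generators' squares).
B^2 = 4 — the series telescopes hyperbolically here: l = 2, alpha*l = -1/2, so exp(alpha B) = cosh(-1/2) + (sinh(-1/2)/2)*B = cosh(1/2) + (-sinh(1/2)/2)*B.
Answer: cosh(1/2) + sinh(1/2)*e1 e2


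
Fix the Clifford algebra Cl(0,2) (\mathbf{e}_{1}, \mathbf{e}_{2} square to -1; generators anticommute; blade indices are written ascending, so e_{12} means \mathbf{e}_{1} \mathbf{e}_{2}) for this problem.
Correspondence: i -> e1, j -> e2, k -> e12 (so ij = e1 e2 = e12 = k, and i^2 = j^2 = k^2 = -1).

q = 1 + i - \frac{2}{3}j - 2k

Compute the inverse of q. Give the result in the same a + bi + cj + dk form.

In blades: q = 1 + e_{1} - \frac{2}{3} e_{2} - 2 e_{12}.
With qbar = 1 - e_{1} + \frac{2}{3} e_{2} + 2 e_{12} (scalar fixed, mapped units negated), q qbar = \frac{58}{9} (the sum of squared coefficients), so q^-1 = qbar / (\frac{58}{9}) = \frac{9}{58} - \frac{9}{58} e_{1} + \frac{3}{29} e_{2} + \frac{9}{29} e_{12}; translating back:
Answer: \frac{9}{58} - \frac{9}{58}i + \frac{3}{29}j + \frac{9}{29}k


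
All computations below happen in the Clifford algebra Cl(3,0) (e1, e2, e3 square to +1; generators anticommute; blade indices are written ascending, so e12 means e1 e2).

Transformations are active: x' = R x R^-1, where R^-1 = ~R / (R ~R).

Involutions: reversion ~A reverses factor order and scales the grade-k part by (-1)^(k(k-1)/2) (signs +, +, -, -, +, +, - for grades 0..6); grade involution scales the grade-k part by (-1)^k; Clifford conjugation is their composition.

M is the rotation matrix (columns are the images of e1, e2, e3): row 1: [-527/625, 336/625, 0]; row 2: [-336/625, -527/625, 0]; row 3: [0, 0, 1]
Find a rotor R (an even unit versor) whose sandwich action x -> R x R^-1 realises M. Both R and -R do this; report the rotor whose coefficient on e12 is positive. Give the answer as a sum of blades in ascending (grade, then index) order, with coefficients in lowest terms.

Method: write R = a + b12*e12 + b13*e13 + b23*e23 with a^2 + b12^2 + b13^2 + b23^2 = 1 (so R^-1 = ~R). Expanding the columns R e_j ~R gives tr M = 4a^2 - 1 and, from the antisymmetric part, M21 - M12 = -4a*b12, M13 - M31 = 4a*b13, M32 - M23 = -4a*b23.
Here tr M = -429/625, so a^2 = (1 + tr M)/4 = 49/625 and a = ±7/25. Taking a = 7/25: M21 - M12 = -672/625, M13 - M31 = 0, M32 - M23 = 0, giving b12 = 24/25, b13 = 0, b23 = 0, i.e. R = 7/25 + 24/25*e12.
Its e12 coefficient is already positive.
Answer: 7/25 + 24/25*e12. Uniqueness: Spin(3) -> SO(3) maps R and -R to the same rotation of trace -429/625; fixing the sign of the e12 coefficient removes the ambiguity.


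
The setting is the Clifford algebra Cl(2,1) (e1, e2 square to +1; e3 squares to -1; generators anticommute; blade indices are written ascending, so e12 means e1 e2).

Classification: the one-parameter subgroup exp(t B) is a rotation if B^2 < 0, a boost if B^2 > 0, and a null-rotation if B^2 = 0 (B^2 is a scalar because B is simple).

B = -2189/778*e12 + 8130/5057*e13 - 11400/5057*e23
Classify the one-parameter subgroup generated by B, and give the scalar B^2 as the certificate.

B^2 term by term: the squares give (-2189/778)^2*(e12)^2 + (8130/5057)^2*(e13)^2 + (-11400/5057)^2*(e23)^2 = 4791721/605284*(-1) + 66096900/25573249*(+1) + 129960000/25573249*(+1) = -1/4 (each basis 2-blade squares to minus the product of its generators' squares); cross terms between blades sharing an index anticommute and cancel. So B^2 = -1/4.
Answer: rotation, certificate B^2 = -1/4. One invariant decides it: the square -1/4 survives every conjugation, and its sign is exactly the classification.


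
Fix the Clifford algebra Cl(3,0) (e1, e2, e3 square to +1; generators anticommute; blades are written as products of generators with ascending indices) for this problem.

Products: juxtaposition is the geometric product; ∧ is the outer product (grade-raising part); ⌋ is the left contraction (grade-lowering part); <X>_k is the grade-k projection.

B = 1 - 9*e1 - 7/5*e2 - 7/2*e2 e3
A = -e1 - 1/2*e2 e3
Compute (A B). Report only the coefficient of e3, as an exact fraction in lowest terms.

step 1: 29/4 - e1 - 7/10*e3 + 7/5*e1 e2 - 1/2*e2 e3 + 8*e1 e2 e3
Answer: -7/10


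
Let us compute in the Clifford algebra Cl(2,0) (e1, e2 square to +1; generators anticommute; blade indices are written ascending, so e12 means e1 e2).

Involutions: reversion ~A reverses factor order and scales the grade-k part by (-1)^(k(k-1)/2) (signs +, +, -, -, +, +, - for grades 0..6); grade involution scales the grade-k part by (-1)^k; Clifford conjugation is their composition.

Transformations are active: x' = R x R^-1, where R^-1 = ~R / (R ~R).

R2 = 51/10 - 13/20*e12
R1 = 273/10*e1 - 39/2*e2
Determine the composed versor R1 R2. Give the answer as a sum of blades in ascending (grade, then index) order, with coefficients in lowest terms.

Distribute over the terms of R1 (each basis-blade product reordered to ascending indices, repeated generators contracted through their squares):
(273/10*e1) R2 = 13923/100*e1 - 3549/200*e2
(-39/2*e2) R2 = -507/40*e1 - 1989/20*e2
Summing the partial products and collecting blades:
Answer: 25311/200*e1 - 23439/200*e2


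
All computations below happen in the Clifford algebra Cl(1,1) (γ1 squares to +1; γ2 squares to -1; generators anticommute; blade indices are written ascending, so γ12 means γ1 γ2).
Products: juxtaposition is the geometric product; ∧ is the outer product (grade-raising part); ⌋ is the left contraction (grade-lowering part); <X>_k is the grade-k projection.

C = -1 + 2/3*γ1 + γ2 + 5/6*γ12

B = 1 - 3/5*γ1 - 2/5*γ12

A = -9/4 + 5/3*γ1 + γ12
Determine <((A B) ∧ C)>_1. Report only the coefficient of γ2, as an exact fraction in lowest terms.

step 1: -73/20 + 181/60*γ1 - 1/15*γ2 + 19/10*γ12
step 2: 73/20 - 109/20*γ1 - 43/12*γ2 - 677/360*γ12
step 3: -109/20*γ1 - 43/12*γ2
Answer: -43/12


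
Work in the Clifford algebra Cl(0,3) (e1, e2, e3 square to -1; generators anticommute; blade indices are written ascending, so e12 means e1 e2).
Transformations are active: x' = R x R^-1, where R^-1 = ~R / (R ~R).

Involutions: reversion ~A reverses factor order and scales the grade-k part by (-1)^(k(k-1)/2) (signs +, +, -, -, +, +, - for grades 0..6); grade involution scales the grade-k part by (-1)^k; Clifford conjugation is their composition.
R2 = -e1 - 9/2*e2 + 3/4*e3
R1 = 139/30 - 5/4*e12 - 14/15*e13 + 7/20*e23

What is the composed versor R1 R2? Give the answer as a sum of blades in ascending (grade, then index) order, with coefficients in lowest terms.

Distribute over the terms of R2 (each basis-blade product reordered to ascending indices, repeated generators contracted through their squares):
R1 (-e1) = -139/30*e1 + 5/4*e2 + 14/15*e3 - 7/20*e123
R1 (-9/2*e2) = -45/8*e1 - 417/20*e2 - 63/40*e3 - 21/5*e123
R1 (3/4*e3) = 7/10*e1 - 21/80*e2 + 139/40*e3 - 15/16*e123
Summing the partial products and collecting blades:
Answer: -1147/120*e1 - 1589/80*e2 + 17/6*e3 - 439/80*e123


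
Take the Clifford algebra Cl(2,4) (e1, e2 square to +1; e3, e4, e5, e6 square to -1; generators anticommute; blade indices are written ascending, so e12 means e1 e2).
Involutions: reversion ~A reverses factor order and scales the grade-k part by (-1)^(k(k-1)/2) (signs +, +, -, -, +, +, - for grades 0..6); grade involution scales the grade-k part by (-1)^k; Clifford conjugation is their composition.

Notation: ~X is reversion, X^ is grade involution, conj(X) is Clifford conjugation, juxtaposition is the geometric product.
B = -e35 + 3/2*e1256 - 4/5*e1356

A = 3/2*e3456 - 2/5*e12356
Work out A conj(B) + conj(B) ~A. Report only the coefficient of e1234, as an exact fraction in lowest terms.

first term: 8/25*e2 - 3/5*e3 + 6/5*e14 + 3/2*e46 + 2/5*e126 - 9/4*e1234
second term: 8/25*e2 - 3/5*e3 - 6/5*e14 + 3/2*e46 + 2/5*e126 - 9/4*e1234
Answer: -9/2


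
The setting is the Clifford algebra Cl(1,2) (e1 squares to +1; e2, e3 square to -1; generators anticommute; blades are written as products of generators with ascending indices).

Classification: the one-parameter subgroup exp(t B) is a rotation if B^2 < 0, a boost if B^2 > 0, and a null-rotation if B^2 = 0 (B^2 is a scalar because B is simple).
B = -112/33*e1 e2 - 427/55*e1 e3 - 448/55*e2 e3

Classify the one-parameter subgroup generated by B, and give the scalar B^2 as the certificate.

B^2 term by term: the squares give (-112/33)^2*(e1 e2)^2 + (-427/55)^2*(e1 e3)^2 + (-448/55)^2*(e2 e3)^2 = 12544/1089*(+1) + 182329/3025*(+1) + 200704/3025*(-1) = 49/9 (each basis 2-blade squares to minus the product of its generators' squares); cross terms between blades sharing an index anticommute and cancel. So B^2 = 49/9.
Answer: boost, certificate B^2 = 49/9. The class reads off the invariant scalar 49/9 directly.


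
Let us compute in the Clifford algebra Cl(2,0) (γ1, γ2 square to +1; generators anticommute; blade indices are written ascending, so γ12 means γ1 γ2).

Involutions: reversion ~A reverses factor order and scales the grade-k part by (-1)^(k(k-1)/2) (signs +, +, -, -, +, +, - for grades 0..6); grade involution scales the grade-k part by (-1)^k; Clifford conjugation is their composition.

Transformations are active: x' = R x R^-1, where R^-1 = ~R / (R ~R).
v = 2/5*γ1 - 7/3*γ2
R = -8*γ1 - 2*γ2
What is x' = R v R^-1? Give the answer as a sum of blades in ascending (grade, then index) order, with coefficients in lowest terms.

~R = -8*γ1 - 2*γ2, and R ~R = 68, so R^-1 = ~R / (68).
R v = 22/15 + 292/15*γ12
Answer: -38/51*γ1 + 191/85*γ2


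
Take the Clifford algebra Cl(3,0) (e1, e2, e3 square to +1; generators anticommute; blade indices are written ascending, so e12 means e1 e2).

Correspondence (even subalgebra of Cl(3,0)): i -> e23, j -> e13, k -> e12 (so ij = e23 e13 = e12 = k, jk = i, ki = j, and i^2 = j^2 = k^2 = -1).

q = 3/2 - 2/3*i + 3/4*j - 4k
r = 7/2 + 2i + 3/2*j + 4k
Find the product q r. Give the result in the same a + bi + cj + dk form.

In blades: q = 3/2 - 4*e12 + 3/4*e13 - 2/3*e23, r = 7/2 + 4*e12 + 3/2*e13 + 2*e23.
Distribute q over r term by term (generator squares from the signature, products reordered to ascending indices): (3/2)*r = 21/4 + 6*e12 + 9/4*e13 + 3*e23; (-4*e12)*r = 16 - 14*e12 - 8*e13 + 6*e23; (3/4*e13)*r = -9/8 - 3/2*e12 + 21/8*e13 + 3*e23; (-2/3*e23)*r = 4/3 - e12 + 8/3*e13 - 7/3*e23.
Sum: 515/24 - 21/2*e12 - 11/24*e13 + 29/3*e23; translating back through the correspondence:
Answer: 515/24 + 29/3*i - 11/24*j - 21/2*k


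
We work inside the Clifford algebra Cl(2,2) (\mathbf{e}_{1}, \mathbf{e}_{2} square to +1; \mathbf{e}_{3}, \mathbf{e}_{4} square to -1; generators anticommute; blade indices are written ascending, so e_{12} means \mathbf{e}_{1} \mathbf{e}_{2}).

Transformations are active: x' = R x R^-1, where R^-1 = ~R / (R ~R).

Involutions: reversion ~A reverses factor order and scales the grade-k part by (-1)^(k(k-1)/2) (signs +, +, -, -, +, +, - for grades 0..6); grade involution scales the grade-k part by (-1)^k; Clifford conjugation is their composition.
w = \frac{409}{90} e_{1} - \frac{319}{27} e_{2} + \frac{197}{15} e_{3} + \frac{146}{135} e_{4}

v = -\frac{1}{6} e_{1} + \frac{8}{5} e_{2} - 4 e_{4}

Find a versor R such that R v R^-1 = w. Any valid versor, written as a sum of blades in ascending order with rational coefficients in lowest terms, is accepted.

R = v + w = \frac{197}{45} e_{1} - \frac{1379}{135} e_{2} + \frac{197}{15} e_{3} - \frac{394}{135} e_{4} works: the equal norms (-\frac{12071}{900}) guarantee its sandwich swaps v into w.
Answer: \frac{197}{45} e_{1} - \frac{1379}{135} e_{2} + \frac{197}{15} e_{3} - \frac{394}{135} e_{4}


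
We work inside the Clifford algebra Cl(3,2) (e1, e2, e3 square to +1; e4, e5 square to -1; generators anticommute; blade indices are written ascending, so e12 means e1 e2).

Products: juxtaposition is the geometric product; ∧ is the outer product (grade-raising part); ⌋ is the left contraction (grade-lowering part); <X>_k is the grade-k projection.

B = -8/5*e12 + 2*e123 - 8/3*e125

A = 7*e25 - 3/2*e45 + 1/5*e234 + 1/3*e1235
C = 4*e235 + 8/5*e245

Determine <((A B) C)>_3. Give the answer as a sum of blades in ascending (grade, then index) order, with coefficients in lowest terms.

step 1: -56/3*e1 - 8/9*e3 + 2/3*e5 + 2/5*e14 + 56/5*e15 + 8/15*e35 - 4*e124 + 8/25*e134 + 14*e135 + 12/5*e1245 + 8/15*e1345 - 3*e12345
step 2: -96/25*e1 + 32/15*e2 + 56*e12 - 24/5*e13 - 12*e14 - 32/5*e15 - 8/3*e23 - 16/15*e24 + 32/9*e25 - 3296/75*e123 - 1184/75*e124 + 16/25*e125 - 48/5*e134 + 64/75*e234 + 112/5*e1234 - 28192/375*e1235 - 2336/75*e1245 - 16*e1345 + 64/45*e2345 + 8/5*e12345
step 3: -3296/75*e123 - 1184/75*e124 + 16/25*e125 - 48/5*e134 + 64/75*e234
Answer: -3296/75*e123 - 1184/75*e124 + 16/25*e125 - 48/5*e134 + 64/75*e234


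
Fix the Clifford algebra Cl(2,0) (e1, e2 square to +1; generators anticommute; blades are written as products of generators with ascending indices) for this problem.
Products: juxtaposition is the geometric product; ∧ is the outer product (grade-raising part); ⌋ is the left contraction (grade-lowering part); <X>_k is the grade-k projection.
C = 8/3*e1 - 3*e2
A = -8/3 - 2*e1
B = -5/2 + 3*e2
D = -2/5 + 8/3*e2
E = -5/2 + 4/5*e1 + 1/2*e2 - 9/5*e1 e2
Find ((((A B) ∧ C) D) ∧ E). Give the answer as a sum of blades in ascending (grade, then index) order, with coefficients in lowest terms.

step 1: 20/3 + 5*e1 - 8*e2 - 6*e1 e2
step 2: 160/9*e1 - 20*e2 + 19/3*e1 e2
step 3: -160/3 + 88/9*e1 + 8*e2 + 6058/135*e1 e2
step 4: 400/3 - 604/9*e1 - 140/3*e2 - 2389/135*e1 e2
Answer: 400/3 - 604/9*e1 - 140/3*e2 - 2389/135*e1 e2


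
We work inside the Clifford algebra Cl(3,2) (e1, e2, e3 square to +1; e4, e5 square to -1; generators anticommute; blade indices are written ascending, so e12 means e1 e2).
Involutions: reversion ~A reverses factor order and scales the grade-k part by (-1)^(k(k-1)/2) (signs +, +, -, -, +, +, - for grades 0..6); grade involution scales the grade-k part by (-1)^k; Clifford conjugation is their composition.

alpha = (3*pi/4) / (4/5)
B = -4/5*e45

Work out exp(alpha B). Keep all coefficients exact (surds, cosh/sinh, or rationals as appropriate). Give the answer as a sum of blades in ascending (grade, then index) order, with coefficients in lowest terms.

B^2 = (-4/5)^2*(e45)^2 = 16/25*(-1) = -16/25 (a basis 2-blade squares to minus the product of its generators' squares).
B^2 = -16/25 — circular case — the even/odd split gives cos and sin: l = 4/5, alpha*l = 3*pi/4, so exp(alpha B) = cos(3*pi/4) + (sin(3*pi/4)/(4/5))*B = -sqrt(2)/2 + (5*sqrt(2)/8)*B.
Answer: -sqrt(2)/2 - sqrt(2)/2*e45


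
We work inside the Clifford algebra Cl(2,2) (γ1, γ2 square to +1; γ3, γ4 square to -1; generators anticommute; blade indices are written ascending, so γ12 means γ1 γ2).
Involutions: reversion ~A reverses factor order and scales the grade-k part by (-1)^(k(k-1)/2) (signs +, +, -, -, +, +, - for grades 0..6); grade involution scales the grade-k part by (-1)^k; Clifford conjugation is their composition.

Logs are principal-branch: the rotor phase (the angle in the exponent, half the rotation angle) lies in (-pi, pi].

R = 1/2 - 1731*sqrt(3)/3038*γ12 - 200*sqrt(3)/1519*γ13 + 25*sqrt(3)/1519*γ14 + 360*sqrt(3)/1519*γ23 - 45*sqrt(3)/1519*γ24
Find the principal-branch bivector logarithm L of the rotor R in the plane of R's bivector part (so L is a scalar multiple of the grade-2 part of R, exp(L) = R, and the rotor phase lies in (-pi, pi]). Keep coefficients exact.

The scalar part of R is 1/2, which fixes the principal-branch rotor phase; the unit plane is then the bivector part divided by the sine of that phase, and L is that plane scaled by the phase.
Concretely: cos(phase) = 1/2 gives phase = ±pi/3, and since phase/sin(phase) is even the sign is immaterial: L = (phase/sin(phase)) * <R>_2 = (2*sqrt(3)*pi/9) * <R>_2.
Answer: -577*pi/1519*γ12 - 400*pi/4557*γ13 + 50*pi/4557*γ14 + 240*pi/1519*γ23 - 30*pi/1519*γ24


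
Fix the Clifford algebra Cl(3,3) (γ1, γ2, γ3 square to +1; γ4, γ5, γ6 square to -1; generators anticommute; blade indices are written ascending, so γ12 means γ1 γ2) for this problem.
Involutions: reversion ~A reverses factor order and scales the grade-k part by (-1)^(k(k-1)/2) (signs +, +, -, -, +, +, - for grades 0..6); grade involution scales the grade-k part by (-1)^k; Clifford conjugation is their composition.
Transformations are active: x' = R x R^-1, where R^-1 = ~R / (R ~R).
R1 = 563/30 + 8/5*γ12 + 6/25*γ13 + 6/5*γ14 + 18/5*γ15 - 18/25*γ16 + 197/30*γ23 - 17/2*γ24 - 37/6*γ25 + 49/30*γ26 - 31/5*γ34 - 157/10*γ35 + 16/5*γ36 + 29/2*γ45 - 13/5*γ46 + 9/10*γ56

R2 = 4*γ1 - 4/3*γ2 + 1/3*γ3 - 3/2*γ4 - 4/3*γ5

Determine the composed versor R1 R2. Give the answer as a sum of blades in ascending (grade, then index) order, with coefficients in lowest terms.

Distribute over the terms of R2 (each basis-blade product reordered to ascending indices, repeated generators contracted through their squares):
R1 (4*γ1) = 1126/15*γ1 - 32/5*γ2 - 24/25*γ3 - 24/5*γ4 - 72/5*γ5 + 72/25*γ6 + 394/15*γ123 - 34*γ124 - 74/3*γ125 + 98/15*γ126 - 124/5*γ134 - 314/5*γ135 + 64/5*γ136 + 58*γ145 - 52/5*γ146 + 18/5*γ156
R1 (-4/3*γ2) = -32/15*γ1 - 1126/45*γ2 + 394/45*γ3 - 34/3*γ4 - 74/9*γ5 + 98/45*γ6 + 8/25*γ123 + 8/5*γ124 + 24/5*γ125 - 24/25*γ126 + 124/15*γ234 + 314/15*γ235 - 64/15*γ236 - 58/3*γ245 + 52/15*γ246 - 6/5*γ256
R1 (1/3*γ3) = 2/25*γ1 + 197/90*γ2 + 563/90*γ3 + 31/15*γ4 + 157/30*γ5 - 16/15*γ6 + 8/15*γ123 - 2/5*γ134 - 6/5*γ135 + 6/25*γ136 + 17/6*γ234 + 37/18*γ235 - 49/90*γ236 + 29/6*γ345 - 13/15*γ346 + 3/10*γ356
R1 (-3/2*γ4) = 9/5*γ1 - 51/4*γ2 - 93/10*γ3 - 563/20*γ4 - 87/4*γ5 + 39/10*γ6 - 12/5*γ124 - 9/25*γ134 + 27/5*γ145 - 27/25*γ146 - 197/20*γ234 - 37/4*γ245 + 49/20*γ246 - 471/20*γ345 + 24/5*γ346 - 27/20*γ456
R1 (-4/3*γ5) = 24/5*γ1 - 74/9*γ2 - 314/15*γ3 + 58/3*γ4 - 1126/45*γ5 - 6/5*γ6 - 32/15*γ125 - 8/25*γ135 - 8/5*γ145 - 24/25*γ156 - 394/45*γ235 + 34/3*γ245 + 98/45*γ256 + 124/15*γ345 + 64/15*γ356 - 52/15*γ456
Summing the partial products and collecting blades:
Answer: 5971/75*γ1 - 9037/180*γ2 - 3641/225*γ3 - 1373/60*γ4 - 11549/180*γ5 + 3011/450*γ6 + 678/25*γ123 - 174/5*γ124 - 22*γ125 + 418/75*γ126 - 639/25*γ134 - 1608/25*γ135 + 326/25*γ136 + 309/5*γ145 - 287/25*γ146 + 66/25*γ156 + 5/4*γ234 + 427/30*γ235 - 433/90*γ236 - 69/4*γ245 + 71/12*γ246 + 44/45*γ256 - 209/20*γ345 + 59/15*γ346 + 137/30*γ356 - 289/60*γ456


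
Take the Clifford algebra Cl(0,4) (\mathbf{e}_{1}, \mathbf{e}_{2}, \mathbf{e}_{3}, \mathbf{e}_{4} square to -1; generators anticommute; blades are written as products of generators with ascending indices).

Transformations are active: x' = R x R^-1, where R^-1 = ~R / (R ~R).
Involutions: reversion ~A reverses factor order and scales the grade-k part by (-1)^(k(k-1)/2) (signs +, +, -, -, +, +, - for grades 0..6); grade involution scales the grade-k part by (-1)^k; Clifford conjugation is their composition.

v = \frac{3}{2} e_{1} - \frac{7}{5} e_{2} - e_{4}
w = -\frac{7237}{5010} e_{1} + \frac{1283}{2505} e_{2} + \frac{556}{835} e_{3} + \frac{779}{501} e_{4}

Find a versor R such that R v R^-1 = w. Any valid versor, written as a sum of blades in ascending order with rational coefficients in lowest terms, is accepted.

A norm check does it: q(v) = q(w) = -\frac{521}{100}, hence R = v + w = \frac{139}{2505} e_{1} - \frac{2224}{2505} e_{2} + \frac{556}{835} e_{3} + \frac{278}{501} e_{4} realises the map — parallel part kept, (v - w)/2 negated, v carried to w.
Answer: \frac{139}{2505} e_{1} - \frac{2224}{2505} e_{2} + \frac{556}{835} e_{3} + \frac{278}{501} e_{4}


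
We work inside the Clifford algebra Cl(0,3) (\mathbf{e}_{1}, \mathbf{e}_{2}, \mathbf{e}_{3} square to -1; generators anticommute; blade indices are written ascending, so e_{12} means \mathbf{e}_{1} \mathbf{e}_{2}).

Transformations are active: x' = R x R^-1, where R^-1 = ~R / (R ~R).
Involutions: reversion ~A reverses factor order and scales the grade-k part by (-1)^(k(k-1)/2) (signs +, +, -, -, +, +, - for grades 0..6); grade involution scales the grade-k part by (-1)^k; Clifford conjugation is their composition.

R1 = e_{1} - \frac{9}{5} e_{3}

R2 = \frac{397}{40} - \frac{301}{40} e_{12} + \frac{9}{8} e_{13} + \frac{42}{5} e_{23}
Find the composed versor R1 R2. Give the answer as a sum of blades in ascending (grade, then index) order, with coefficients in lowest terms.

Distribute over the terms of R1 (each basis-blade product reordered to ascending indices, repeated generators contracted through their squares):
(e_{1}) R2 = \frac{397}{40} e_{1} + \frac{301}{40} e_{2} - \frac{9}{8} e_{3} + \frac{42}{5} e_{123}
(-\frac{9}{5} e_{3}) R2 = -\frac{81}{40} e_{1} - \frac{378}{25} e_{2} - \frac{3573}{200} e_{3} + \frac{2709}{200} e_{123}
Summing the partial products and collecting blades:
Answer: \frac{79}{10} e_{1} - \frac{1519}{200} e_{2} - \frac{1899}{100} e_{3} + \frac{4389}{200} e_{123}


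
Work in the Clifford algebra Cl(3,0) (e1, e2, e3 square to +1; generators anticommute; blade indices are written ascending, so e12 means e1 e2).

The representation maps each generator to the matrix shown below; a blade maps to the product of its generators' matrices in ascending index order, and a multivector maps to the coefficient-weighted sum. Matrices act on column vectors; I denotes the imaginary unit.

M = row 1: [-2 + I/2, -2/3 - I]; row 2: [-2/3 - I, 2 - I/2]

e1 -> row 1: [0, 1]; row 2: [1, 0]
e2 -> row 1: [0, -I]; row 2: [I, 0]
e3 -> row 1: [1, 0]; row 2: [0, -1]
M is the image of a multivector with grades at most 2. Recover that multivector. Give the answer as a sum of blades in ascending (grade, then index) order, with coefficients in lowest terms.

Method: 1, rho(e1), rho(e2), rho(e3) form a trace-orthogonal basis of the 2x2 complex matrices (tr(X Y) = 2 if X = Y, else 0), so M = m0*1 + m1*rho(e1) + m2*rho(e2) + m3*rho(e3) with m0 = tr(M)/2 = 0, m1 = tr(M rho(e1))/2 = -2/3 - I, m2 = tr(M rho(e2))/2 = 0, m3 = tr(M rho(e3))/2 = -2 + I/2.
Multiplying table entries, the bivector images are rho(e12) = I*rho(e3), rho(e13) = -I*rho(e2), rho(e23) = I*rho(e1); with real blade coefficients the real parts of m0..m3 are the coefficients of 1, e1, e2, e3 and the imaginary parts give the bivectors (e23: Im m1, e13: -Im m2, e12: Im m3).
Answer: -2/3*e1 - 2*e3 + 1/2*e12 - e23


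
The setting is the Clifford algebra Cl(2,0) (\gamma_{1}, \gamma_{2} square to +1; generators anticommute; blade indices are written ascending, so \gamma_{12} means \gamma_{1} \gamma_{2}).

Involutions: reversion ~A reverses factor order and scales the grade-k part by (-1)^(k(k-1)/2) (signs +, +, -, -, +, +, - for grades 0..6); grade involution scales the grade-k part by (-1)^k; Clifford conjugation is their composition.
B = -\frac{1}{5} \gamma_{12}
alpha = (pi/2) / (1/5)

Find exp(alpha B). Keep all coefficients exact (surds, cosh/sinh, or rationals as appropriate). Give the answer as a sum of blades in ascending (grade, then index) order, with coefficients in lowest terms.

B^2 = (-\frac{1}{5})^2*(\gamma_{12})^2 = \frac{1}{25}*(-1) = -\frac{1}{25} (a basis 2-blade squares to minus the product of its generators' squares).
B^2 = -\frac{1}{25} — since the square is negative, the closed form is circular: l = \frac{1}{5}, alpha*l = \frac{\pi}{2}, so exp(alpha B) = cos(\frac{\pi}{2}) + (sin(\frac{\pi}{2})/(\frac{1}{5}))*B = 0 + (5)*B.
Answer: -\gamma_{12}


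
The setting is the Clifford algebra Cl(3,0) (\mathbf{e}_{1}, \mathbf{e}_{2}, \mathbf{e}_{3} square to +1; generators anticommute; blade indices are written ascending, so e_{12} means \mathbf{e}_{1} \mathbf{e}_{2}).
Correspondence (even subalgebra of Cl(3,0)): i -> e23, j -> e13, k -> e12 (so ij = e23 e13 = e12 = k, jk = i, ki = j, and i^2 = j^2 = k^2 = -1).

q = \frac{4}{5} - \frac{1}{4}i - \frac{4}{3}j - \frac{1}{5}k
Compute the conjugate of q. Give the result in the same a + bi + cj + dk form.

In blades: q = \frac{4}{5} - \frac{1}{5} e_{12} - \frac{4}{3} e_{13} - \frac{1}{4} e_{23}.
Quaternion conjugation is reversion on the even subalgebra: the scalar is fixed and every grade-2 blade flips sign, giving \frac{4}{5} + \frac{1}{5} e_{12} + \frac{4}{3} e_{13} + \frac{1}{4} e_{23}; translating back:
Answer: \frac{4}{5} + \frac{1}{4}i + \frac{4}{3}j + \frac{1}{5}k


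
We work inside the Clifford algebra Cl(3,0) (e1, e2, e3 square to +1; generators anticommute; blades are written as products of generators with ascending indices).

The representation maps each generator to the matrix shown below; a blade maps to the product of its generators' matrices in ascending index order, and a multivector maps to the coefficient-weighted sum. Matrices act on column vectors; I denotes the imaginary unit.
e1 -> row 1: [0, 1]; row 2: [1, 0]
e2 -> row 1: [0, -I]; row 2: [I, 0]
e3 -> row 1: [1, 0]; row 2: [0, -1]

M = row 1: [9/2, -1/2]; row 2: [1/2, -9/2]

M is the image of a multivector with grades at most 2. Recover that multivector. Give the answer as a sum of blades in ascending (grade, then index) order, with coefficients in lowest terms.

Method: 1, rho(e1), rho(e2), rho(e3) form a trace-orthogonal basis of the 2x2 complex matrices (tr(X Y) = 2 if X = Y, else 0), so M = m0*1 + m1*rho(e1) + m2*rho(e2) + m3*rho(e3) with m0 = tr(M)/2 = 0, m1 = tr(M rho(e1))/2 = 0, m2 = tr(M rho(e2))/2 = -I/2, m3 = tr(M rho(e3))/2 = 9/2.
Multiplying table entries, the bivector images are rho(e1 e2) = I*rho(e3), rho(e1 e3) = -I*rho(e2), rho(e2 e3) = I*rho(e1); with real blade coefficients the real parts of m0..m3 are the coefficients of 1, e1, e2, e3 and the imaginary parts give the bivectors (e2 e3: Im m1, e1 e3: -Im m2, e1 e2: Im m3).
Answer: 9/2*e3 + 1/2*e1 e3


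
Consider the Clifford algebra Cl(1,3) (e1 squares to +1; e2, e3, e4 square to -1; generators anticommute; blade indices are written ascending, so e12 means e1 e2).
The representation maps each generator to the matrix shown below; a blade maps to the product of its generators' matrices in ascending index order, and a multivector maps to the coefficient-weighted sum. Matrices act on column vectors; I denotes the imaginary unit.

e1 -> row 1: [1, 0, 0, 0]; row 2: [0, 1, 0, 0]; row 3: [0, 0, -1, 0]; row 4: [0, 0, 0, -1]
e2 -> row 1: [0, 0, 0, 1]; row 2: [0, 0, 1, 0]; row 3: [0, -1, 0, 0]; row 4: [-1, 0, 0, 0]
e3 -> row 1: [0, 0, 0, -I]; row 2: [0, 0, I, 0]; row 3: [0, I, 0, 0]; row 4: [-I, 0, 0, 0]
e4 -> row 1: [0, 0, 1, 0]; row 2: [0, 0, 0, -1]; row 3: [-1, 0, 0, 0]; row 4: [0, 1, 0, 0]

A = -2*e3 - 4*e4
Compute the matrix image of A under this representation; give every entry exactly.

M = (-2)*rho(e3) + (-4)*rho(e4), summed entrywise:
Answer: row 1: [0, 0, -4, 2*I]; row 2: [0, 0, -2*I, 4]; row 3: [4, -2*I, 0, 0]; row 4: [2*I, -4, 0, 0]


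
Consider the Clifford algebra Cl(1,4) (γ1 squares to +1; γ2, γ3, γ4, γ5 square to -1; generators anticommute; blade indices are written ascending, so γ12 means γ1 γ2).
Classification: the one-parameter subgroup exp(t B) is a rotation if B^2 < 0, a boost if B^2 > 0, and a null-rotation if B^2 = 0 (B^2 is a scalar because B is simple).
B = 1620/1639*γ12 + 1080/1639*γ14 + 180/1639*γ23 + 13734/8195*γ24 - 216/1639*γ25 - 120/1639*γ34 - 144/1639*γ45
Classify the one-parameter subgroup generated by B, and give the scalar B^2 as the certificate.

B^2 term by term: the squares give (1620/1639)^2*(γ12)^2 + (1080/1639)^2*(γ14)^2 + (180/1639)^2*(γ23)^2 + (13734/8195)^2*(γ24)^2 + (-216/1639)^2*(γ25)^2 + (-120/1639)^2*(γ34)^2 + (-144/1639)^2*(γ45)^2 = 2624400/2686321*(+1) + 1166400/2686321*(+1) + 32400/2686321*(-1) + 188622756/67158025*(-1) + 46656/2686321*(-1) + 14400/2686321*(-1) + 20736/2686321*(-1) = -36/25 (each basis 2-blade squares to minus the product of its generators' squares); cross terms between blades sharing an index anticommute and cancel; the commuting (index-disjoint) pairs give grade-4 terms 2*c*c'*(blade product), which cancel blade by blade — γ1234: -388800/2686321 + 388800/2686321 = 0; γ1245: -466560/2686321 + 466560/2686321 = 0; γ2345: -51840/2686321 + 51840/2686321 = 0 — confirming B is simple. So B^2 = -36/25.
Answer: rotation, certificate B^2 = -36/25. The class reads off the invariant scalar -36/25 directly.


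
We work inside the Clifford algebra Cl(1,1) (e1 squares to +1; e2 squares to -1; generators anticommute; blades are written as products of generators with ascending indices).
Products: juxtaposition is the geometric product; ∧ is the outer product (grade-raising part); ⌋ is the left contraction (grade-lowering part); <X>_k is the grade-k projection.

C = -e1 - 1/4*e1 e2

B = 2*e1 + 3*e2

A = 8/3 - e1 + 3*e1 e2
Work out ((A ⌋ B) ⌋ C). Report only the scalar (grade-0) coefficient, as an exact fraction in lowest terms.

step 1: -2 + 16/3*e1 + 8*e2
step 2: -16/3 - 4/3*e2 + 1/2*e1 e2
Answer: -16/3


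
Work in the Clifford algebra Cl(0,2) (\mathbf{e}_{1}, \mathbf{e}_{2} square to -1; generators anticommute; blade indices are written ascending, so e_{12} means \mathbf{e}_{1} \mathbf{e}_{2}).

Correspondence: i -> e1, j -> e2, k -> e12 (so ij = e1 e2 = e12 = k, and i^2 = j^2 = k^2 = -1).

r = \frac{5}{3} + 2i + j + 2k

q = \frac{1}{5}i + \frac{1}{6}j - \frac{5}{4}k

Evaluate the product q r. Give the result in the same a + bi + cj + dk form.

In blades: q = \frac{1}{5} e_{1} + \frac{1}{6} e_{2} - \frac{5}{4} e_{12}, r = \frac{5}{3} + 2 e_{1} + e_{2} + 2 e_{12}.
Distribute q over r term by term (generator squares from the signature, products reordered to ascending indices): (\frac{1}{5} e_{1})*r = -\frac{2}{5} + \frac{1}{3} e_{1} - \frac{2}{5} e_{2} + \frac{1}{5} e_{12}; (\frac{1}{6} e_{2})*r = -\frac{1}{6} + \frac{1}{3} e_{1} + \frac{5}{18} e_{2} - \frac{1}{3} e_{12}; (-\frac{5}{4} e_{12})*r = \frac{5}{2} + \frac{5}{4} e_{1} - \frac{5}{2} e_{2} - \frac{25}{12} e_{12}.
Sum: \frac{29}{15} + \frac{23}{12} e_{1} - \frac{118}{45} e_{2} - \frac{133}{60} e_{12}; translating back through the correspondence:
Answer: \frac{29}{15} + \frac{23}{12}i - \frac{118}{45}j - \frac{133}{60}k


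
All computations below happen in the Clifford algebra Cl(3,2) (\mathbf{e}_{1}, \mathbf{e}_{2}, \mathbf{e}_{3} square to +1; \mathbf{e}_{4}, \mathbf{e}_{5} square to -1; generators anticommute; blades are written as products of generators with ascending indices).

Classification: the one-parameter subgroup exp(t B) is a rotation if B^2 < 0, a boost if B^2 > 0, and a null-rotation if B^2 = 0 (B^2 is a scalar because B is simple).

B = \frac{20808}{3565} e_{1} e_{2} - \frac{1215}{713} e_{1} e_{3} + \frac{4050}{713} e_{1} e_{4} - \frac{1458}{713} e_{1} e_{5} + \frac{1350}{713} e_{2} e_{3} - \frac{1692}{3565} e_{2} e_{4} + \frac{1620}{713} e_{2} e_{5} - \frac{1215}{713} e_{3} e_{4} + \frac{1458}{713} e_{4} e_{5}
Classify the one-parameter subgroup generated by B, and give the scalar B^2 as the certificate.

B^2 term by term: the squares give (\frac{20808}{3565})^2*(e_{1} e_{2})^2 + (-\frac{1215}{713})^2*(e_{1} e_{3})^2 + (\frac{4050}{713})^2*(e_{1} e_{4})^2 + (-\frac{1458}{713})^2*(e_{1} e_{5})^2 + (\frac{1350}{713})^2*(e_{2} e_{3})^2 + (-\frac{1692}{3565})^2*(e_{2} e_{4})^2 + (\frac{1620}{713})^2*(e_{2} e_{5})^2 + (-\frac{1215}{713})^2*(e_{3} e_{4})^2 + (\frac{1458}{713})^2*(e_{4} e_{5})^2 = \frac{432972864}{12709225}*(-1) + \frac{1476225}{508369}*(-1) + \frac{16402500}{508369}*(+1) + \frac{2125764}{508369}*(+1) + \frac{1822500}{508369}*(-1) + \frac{2862864}{12709225}*(+1) + \frac{2624400}{508369}*(+1) + \frac{1476225}{508369}*(+1) + \frac{2125764}{508369}*(-1) = 0 (each basis 2-blade squares to minus the product of its generators' squares); cross terms between blades sharing an index anticommute and cancel; the commuting (index-disjoint) pairs give grade-4 terms 2*c*c'*(blade product), which cancel blade by blade — e_{1} e_{2} e_{3} e_{4}: -\frac{10112688}{508369} - \frac{822312}{508369} + \frac{10935000}{508369} = 0; e_{1} e_{2} e_{3} e_{5}: \frac{3936600}{508369} - \frac{3936600}{508369} = 0; e_{1} e_{2} e_{4} e_{5}: \frac{60676128}{2541845} - \frac{13122000}{508369} + \frac{4933872}{2541845} = 0; e_{1} e_{3} e_{4} e_{5}: -\frac{3542940}{508369} + \frac{3542940}{508369} = 0; e_{2} e_{3} e_{4} e_{5}: \frac{3936600}{508369} - \frac{3936600}{508369} = 0 — confirming B is simple. So B^2 = 0.
Answer: null-rotation, certificate B^2 = 0. One invariant decides it: the square 0 survives every conjugation, and its sign is exactly the classification.
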